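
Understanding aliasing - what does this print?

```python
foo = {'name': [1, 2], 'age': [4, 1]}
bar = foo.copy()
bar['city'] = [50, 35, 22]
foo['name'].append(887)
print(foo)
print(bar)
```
{'name': [1, 2, 887], 'age': [4, 1]}
{'name': [1, 2, 887], 'age': [4, 1], 'city': [50, 35, 22]}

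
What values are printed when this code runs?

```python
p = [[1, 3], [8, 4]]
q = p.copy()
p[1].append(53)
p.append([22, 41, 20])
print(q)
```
[[1, 3], [8, 4, 53]]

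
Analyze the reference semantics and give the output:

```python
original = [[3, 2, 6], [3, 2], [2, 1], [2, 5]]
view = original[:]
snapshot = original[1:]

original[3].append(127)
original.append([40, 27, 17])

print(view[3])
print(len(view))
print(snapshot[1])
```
[2, 5, 127]
4
[2, 1]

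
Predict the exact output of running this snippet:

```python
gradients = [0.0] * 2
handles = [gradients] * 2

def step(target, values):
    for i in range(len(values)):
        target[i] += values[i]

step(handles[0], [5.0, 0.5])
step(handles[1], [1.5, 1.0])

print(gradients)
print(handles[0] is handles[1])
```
[6.5, 1.5]
True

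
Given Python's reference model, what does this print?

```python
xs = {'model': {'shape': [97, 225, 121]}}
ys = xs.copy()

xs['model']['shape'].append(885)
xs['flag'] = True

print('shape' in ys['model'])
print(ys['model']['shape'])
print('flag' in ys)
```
True
[97, 225, 121, 885]
False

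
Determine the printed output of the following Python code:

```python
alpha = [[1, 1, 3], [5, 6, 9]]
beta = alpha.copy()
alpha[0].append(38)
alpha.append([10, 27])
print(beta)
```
[[1, 1, 3, 38], [5, 6, 9]]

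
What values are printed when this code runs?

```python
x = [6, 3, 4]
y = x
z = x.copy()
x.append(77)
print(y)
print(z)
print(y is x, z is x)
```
[6, 3, 4, 77]
[6, 3, 4]
True False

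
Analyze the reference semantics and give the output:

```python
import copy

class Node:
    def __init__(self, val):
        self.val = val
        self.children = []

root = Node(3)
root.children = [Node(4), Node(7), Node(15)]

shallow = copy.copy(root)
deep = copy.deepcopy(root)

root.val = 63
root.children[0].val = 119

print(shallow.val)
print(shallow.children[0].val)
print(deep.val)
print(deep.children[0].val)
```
3
119
3
4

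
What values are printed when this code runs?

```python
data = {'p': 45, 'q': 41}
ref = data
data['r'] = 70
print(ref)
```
{'p': 45, 'q': 41, 'r': 70}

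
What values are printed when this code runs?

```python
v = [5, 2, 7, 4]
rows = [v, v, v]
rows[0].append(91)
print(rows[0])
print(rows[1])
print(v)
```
[5, 2, 7, 4, 91]
[5, 2, 7, 4, 91]
[5, 2, 7, 4, 91]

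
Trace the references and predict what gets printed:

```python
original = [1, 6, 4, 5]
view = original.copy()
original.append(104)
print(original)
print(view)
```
[1, 6, 4, 5, 104]
[1, 6, 4, 5]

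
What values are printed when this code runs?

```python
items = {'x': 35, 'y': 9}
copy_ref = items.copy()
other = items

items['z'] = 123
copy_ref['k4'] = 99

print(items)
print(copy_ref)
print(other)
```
{'x': 35, 'y': 9, 'z': 123}
{'x': 35, 'y': 9, 'k4': 99}
{'x': 35, 'y': 9, 'z': 123}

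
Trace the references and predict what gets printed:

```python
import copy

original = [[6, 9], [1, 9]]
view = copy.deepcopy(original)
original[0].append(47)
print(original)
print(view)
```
[[6, 9, 47], [1, 9]]
[[6, 9], [1, 9]]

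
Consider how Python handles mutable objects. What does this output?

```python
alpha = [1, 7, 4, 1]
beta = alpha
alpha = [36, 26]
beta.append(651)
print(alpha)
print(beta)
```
[36, 26]
[1, 7, 4, 1, 651]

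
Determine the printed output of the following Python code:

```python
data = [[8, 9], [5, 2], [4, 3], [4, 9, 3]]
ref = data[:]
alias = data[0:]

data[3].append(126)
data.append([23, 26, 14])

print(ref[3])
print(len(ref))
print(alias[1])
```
[4, 9, 3, 126]
4
[5, 2]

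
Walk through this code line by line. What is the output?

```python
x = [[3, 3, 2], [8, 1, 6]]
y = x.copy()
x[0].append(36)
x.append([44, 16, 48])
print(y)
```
[[3, 3, 2, 36], [8, 1, 6]]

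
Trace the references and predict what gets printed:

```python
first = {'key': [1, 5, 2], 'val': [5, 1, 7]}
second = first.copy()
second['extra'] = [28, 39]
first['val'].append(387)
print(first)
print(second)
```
{'key': [1, 5, 2], 'val': [5, 1, 7, 387]}
{'key': [1, 5, 2], 'val': [5, 1, 7, 387], 'extra': [28, 39]}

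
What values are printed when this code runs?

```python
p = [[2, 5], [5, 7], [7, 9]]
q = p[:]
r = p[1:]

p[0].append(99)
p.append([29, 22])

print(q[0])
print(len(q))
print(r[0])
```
[2, 5, 99]
3
[5, 7]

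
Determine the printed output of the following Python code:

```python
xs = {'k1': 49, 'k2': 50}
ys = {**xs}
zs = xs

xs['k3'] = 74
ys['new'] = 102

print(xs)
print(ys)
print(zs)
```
{'k1': 49, 'k2': 50, 'k3': 74}
{'k1': 49, 'k2': 50, 'new': 102}
{'k1': 49, 'k2': 50, 'k3': 74}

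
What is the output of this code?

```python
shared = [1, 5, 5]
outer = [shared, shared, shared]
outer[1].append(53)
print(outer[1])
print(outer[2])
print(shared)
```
[1, 5, 5, 53]
[1, 5, 5, 53]
[1, 5, 5, 53]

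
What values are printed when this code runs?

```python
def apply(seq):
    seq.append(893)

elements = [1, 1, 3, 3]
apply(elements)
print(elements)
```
[1, 1, 3, 3, 893]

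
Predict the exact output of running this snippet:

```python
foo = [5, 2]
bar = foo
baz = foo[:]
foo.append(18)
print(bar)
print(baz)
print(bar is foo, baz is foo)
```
[5, 2, 18]
[5, 2]
True False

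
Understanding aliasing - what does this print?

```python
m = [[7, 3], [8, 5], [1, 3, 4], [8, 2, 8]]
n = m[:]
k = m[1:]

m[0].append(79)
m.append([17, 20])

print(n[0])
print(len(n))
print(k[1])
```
[7, 3, 79]
4
[1, 3, 4]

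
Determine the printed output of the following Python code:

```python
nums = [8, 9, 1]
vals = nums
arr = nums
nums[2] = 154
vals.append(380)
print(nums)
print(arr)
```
[8, 9, 154, 380]
[8, 9, 154, 380]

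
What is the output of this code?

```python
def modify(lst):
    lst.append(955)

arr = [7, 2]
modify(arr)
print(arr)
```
[7, 2, 955]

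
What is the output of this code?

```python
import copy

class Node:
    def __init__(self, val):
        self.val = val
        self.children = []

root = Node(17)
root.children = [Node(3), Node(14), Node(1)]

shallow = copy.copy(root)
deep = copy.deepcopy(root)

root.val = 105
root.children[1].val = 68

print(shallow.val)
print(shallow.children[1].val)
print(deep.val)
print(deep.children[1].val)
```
17
68
17
14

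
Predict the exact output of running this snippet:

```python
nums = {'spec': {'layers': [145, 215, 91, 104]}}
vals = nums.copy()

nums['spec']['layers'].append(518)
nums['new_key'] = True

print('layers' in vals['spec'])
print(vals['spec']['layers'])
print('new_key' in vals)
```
True
[145, 215, 91, 104, 518]
False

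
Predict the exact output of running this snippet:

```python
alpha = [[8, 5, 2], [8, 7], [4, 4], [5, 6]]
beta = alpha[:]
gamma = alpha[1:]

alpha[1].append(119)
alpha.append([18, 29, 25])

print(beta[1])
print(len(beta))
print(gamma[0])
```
[8, 7, 119]
4
[8, 7, 119]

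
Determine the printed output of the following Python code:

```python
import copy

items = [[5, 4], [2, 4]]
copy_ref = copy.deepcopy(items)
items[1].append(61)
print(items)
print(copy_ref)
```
[[5, 4], [2, 4, 61]]
[[5, 4], [2, 4]]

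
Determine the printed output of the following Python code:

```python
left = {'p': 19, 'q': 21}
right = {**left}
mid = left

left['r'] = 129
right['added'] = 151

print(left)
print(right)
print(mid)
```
{'p': 19, 'q': 21, 'r': 129}
{'p': 19, 'q': 21, 'added': 151}
{'p': 19, 'q': 21, 'r': 129}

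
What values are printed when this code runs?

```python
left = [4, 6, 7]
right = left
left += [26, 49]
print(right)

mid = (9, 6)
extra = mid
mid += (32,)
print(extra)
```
[4, 6, 7, 26, 49]
(9, 6)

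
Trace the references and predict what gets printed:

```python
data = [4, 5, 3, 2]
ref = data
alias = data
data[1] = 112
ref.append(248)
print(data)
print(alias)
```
[4, 112, 3, 2, 248]
[4, 112, 3, 2, 248]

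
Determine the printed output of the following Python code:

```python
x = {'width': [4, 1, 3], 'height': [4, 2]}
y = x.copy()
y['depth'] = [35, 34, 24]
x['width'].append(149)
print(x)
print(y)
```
{'width': [4, 1, 3, 149], 'height': [4, 2]}
{'width': [4, 1, 3, 149], 'height': [4, 2], 'depth': [35, 34, 24]}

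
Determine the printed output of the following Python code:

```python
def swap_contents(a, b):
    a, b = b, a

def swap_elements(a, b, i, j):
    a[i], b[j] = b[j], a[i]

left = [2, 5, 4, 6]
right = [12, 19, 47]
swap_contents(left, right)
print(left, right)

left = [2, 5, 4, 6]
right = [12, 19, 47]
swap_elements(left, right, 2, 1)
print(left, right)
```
[2, 5, 4, 6] [12, 19, 47]
[2, 5, 19, 6] [12, 4, 47]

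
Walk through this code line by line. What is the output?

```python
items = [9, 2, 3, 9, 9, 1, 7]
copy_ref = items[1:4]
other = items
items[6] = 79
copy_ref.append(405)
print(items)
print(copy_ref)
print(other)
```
[9, 2, 3, 9, 9, 1, 79]
[2, 3, 9, 405]
[9, 2, 3, 9, 9, 1, 79]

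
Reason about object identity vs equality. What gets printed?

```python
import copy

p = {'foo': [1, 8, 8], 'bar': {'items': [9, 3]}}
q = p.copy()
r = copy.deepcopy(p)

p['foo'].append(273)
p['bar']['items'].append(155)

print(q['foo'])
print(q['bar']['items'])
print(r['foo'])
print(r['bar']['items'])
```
[1, 8, 8, 273]
[9, 3, 155]
[1, 8, 8]
[9, 3]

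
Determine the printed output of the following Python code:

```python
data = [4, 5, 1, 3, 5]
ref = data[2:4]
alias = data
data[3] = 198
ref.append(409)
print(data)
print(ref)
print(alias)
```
[4, 5, 1, 198, 5]
[1, 3, 409]
[4, 5, 1, 198, 5]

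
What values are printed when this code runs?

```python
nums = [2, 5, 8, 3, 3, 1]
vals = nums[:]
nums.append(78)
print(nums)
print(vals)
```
[2, 5, 8, 3, 3, 1, 78]
[2, 5, 8, 3, 3, 1]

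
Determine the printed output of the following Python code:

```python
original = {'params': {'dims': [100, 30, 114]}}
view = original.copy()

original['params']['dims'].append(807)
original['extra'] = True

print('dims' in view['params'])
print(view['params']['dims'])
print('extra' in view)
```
True
[100, 30, 114, 807]
False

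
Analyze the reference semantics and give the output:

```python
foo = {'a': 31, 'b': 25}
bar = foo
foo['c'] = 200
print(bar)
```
{'a': 31, 'b': 25, 'c': 200}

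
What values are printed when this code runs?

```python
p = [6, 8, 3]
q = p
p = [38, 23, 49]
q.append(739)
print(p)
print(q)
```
[38, 23, 49]
[6, 8, 3, 739]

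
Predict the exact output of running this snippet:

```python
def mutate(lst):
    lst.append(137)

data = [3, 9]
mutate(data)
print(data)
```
[3, 9, 137]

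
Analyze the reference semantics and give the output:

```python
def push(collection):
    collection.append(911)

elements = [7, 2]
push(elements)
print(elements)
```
[7, 2, 911]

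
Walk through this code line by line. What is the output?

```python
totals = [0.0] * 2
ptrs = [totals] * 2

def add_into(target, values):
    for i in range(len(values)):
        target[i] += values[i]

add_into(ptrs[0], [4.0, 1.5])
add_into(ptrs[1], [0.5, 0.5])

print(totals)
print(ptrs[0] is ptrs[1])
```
[4.5, 2.0]
True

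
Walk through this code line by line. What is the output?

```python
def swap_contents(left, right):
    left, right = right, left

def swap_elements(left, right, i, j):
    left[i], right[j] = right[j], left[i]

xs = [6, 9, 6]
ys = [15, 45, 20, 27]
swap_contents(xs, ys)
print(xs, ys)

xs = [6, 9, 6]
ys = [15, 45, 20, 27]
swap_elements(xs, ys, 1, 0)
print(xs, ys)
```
[6, 9, 6] [15, 45, 20, 27]
[6, 15, 6] [9, 45, 20, 27]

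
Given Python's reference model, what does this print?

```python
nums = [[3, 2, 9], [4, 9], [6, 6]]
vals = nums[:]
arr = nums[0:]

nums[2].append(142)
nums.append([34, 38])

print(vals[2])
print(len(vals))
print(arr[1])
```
[6, 6, 142]
3
[4, 9]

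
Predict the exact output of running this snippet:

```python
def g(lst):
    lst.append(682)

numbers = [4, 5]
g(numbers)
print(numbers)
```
[4, 5, 682]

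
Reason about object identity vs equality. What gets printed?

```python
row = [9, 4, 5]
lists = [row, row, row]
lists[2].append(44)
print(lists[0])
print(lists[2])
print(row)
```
[9, 4, 5, 44]
[9, 4, 5, 44]
[9, 4, 5, 44]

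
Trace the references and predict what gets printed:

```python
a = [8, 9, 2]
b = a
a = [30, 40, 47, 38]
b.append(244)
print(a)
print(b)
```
[30, 40, 47, 38]
[8, 9, 2, 244]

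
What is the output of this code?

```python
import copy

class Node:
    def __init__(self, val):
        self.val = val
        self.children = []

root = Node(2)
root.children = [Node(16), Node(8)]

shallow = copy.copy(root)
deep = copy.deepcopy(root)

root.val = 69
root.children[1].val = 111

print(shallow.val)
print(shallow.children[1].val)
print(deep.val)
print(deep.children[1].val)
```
2
111
2
8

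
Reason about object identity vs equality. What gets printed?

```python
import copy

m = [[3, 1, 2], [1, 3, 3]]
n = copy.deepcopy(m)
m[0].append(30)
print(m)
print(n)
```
[[3, 1, 2, 30], [1, 3, 3]]
[[3, 1, 2], [1, 3, 3]]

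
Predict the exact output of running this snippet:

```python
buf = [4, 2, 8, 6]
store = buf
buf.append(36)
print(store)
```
[4, 2, 8, 6, 36]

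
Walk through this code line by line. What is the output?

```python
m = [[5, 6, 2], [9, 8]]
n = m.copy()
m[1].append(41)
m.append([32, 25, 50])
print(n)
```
[[5, 6, 2], [9, 8, 41]]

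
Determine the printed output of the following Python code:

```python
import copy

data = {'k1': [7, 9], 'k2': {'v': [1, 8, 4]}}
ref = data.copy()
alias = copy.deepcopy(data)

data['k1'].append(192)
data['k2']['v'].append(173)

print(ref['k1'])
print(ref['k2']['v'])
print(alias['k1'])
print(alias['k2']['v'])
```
[7, 9, 192]
[1, 8, 4, 173]
[7, 9]
[1, 8, 4]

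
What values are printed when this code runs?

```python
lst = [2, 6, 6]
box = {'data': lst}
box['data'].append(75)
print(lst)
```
[2, 6, 6, 75]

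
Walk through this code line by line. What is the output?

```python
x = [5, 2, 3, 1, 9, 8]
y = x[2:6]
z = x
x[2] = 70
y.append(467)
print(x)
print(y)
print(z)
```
[5, 2, 70, 1, 9, 8]
[3, 1, 9, 8, 467]
[5, 2, 70, 1, 9, 8]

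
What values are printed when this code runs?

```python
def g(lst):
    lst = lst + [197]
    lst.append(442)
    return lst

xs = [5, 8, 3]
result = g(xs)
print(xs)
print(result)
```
[5, 8, 3]
[5, 8, 3, 197, 442]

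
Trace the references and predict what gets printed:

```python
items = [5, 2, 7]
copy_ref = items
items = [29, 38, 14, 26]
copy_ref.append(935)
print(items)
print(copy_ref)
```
[29, 38, 14, 26]
[5, 2, 7, 935]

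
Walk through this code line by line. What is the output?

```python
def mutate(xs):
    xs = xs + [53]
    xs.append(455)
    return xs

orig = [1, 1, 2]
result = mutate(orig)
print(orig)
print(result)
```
[1, 1, 2]
[1, 1, 2, 53, 455]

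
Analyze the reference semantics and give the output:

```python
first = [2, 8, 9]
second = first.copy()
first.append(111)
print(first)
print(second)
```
[2, 8, 9, 111]
[2, 8, 9]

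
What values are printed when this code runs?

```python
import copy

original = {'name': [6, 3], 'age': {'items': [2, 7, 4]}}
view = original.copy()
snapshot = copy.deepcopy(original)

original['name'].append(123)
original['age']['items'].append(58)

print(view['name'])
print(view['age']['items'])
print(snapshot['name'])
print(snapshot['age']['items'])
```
[6, 3, 123]
[2, 7, 4, 58]
[6, 3]
[2, 7, 4]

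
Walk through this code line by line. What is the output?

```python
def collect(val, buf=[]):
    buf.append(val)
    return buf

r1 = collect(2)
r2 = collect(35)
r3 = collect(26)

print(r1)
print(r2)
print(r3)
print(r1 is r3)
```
[2, 35, 26]
[2, 35, 26]
[2, 35, 26]
True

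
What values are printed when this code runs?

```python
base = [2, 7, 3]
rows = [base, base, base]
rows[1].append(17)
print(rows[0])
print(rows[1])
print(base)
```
[2, 7, 3, 17]
[2, 7, 3, 17]
[2, 7, 3, 17]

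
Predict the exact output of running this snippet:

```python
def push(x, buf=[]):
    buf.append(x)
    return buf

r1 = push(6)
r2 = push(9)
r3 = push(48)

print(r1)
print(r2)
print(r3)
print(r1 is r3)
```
[6, 9, 48]
[6, 9, 48]
[6, 9, 48]
True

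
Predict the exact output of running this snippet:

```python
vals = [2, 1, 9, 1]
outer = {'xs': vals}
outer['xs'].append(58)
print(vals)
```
[2, 1, 9, 1, 58]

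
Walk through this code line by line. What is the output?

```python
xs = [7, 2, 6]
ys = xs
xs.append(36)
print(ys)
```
[7, 2, 6, 36]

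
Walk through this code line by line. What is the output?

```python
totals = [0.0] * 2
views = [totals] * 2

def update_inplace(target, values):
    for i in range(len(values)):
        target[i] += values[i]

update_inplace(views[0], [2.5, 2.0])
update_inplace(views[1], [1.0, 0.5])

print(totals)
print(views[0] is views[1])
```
[3.5, 2.5]
True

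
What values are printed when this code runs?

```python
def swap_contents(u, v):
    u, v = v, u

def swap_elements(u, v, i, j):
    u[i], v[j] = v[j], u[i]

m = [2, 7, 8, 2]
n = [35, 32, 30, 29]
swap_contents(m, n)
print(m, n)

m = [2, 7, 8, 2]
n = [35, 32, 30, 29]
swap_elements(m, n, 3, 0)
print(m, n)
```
[2, 7, 8, 2] [35, 32, 30, 29]
[2, 7, 8, 35] [2, 32, 30, 29]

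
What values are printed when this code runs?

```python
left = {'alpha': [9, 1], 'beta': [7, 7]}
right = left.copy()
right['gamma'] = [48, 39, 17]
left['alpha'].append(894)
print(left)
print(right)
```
{'alpha': [9, 1, 894], 'beta': [7, 7]}
{'alpha': [9, 1, 894], 'beta': [7, 7], 'gamma': [48, 39, 17]}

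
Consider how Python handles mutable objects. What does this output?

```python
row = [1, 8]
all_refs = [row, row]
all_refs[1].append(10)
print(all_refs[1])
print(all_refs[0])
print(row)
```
[1, 8, 10]
[1, 8, 10]
[1, 8, 10]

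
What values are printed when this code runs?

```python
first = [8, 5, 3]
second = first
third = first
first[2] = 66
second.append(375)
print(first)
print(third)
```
[8, 5, 66, 375]
[8, 5, 66, 375]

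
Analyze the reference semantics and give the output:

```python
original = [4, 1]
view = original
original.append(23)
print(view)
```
[4, 1, 23]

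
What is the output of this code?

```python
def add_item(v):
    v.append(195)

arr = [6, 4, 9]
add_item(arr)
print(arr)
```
[6, 4, 9, 195]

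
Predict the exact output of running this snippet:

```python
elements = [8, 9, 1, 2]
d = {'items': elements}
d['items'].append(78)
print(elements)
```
[8, 9, 1, 2, 78]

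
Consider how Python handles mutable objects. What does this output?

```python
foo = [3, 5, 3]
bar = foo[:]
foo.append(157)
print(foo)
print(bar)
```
[3, 5, 3, 157]
[3, 5, 3]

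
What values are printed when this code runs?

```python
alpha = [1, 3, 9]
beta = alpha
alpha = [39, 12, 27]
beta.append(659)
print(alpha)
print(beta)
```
[39, 12, 27]
[1, 3, 9, 659]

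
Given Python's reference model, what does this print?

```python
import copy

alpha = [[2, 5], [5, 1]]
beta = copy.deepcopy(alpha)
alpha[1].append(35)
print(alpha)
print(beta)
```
[[2, 5], [5, 1, 35]]
[[2, 5], [5, 1]]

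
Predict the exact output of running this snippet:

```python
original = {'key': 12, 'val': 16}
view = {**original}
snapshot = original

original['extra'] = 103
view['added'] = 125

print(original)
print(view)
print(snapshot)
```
{'key': 12, 'val': 16, 'extra': 103}
{'key': 12, 'val': 16, 'added': 125}
{'key': 12, 'val': 16, 'extra': 103}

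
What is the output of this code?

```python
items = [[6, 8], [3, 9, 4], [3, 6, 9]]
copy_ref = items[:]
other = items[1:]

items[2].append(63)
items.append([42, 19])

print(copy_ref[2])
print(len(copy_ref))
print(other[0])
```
[3, 6, 9, 63]
3
[3, 9, 4]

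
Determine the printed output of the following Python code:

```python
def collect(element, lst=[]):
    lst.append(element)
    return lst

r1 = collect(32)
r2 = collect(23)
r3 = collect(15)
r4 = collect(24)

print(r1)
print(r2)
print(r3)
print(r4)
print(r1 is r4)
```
[32, 23, 15, 24]
[32, 23, 15, 24]
[32, 23, 15, 24]
[32, 23, 15, 24]
True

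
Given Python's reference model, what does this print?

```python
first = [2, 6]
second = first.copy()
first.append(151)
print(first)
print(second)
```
[2, 6, 151]
[2, 6]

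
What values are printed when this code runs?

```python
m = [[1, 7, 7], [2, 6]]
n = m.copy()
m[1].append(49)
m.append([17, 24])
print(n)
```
[[1, 7, 7], [2, 6, 49]]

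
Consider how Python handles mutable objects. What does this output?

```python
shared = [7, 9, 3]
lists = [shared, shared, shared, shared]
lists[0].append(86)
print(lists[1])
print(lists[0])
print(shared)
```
[7, 9, 3, 86]
[7, 9, 3, 86]
[7, 9, 3, 86]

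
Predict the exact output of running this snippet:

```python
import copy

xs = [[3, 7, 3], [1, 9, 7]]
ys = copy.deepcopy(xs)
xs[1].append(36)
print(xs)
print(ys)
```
[[3, 7, 3], [1, 9, 7, 36]]
[[3, 7, 3], [1, 9, 7]]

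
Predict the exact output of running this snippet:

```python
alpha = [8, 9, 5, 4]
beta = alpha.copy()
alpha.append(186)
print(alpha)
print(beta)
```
[8, 9, 5, 4, 186]
[8, 9, 5, 4]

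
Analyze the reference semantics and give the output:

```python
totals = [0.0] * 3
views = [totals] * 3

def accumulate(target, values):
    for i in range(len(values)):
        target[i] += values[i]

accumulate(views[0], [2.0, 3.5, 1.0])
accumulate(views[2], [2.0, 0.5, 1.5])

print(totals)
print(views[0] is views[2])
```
[4.0, 4.0, 2.5]
True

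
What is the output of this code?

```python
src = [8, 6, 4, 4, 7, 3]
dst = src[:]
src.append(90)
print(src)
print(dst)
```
[8, 6, 4, 4, 7, 3, 90]
[8, 6, 4, 4, 7, 3]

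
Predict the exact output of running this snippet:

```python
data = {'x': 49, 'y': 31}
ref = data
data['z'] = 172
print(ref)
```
{'x': 49, 'y': 31, 'z': 172}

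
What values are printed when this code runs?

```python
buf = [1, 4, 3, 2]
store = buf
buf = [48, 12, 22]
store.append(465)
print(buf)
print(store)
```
[48, 12, 22]
[1, 4, 3, 2, 465]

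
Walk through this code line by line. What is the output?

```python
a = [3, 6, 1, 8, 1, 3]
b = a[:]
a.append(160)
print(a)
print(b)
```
[3, 6, 1, 8, 1, 3, 160]
[3, 6, 1, 8, 1, 3]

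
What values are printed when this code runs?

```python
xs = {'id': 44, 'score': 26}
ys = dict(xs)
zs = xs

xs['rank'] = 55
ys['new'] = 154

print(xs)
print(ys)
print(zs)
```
{'id': 44, 'score': 26, 'rank': 55}
{'id': 44, 'score': 26, 'new': 154}
{'id': 44, 'score': 26, 'rank': 55}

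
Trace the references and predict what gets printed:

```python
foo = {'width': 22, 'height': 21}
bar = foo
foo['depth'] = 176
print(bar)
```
{'width': 22, 'height': 21, 'depth': 176}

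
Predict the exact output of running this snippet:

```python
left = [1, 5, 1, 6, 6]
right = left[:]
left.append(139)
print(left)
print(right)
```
[1, 5, 1, 6, 6, 139]
[1, 5, 1, 6, 6]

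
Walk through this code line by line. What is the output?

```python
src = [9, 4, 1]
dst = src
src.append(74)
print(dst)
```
[9, 4, 1, 74]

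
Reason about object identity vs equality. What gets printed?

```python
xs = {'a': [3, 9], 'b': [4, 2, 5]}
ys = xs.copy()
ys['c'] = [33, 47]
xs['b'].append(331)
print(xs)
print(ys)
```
{'a': [3, 9], 'b': [4, 2, 5, 331]}
{'a': [3, 9], 'b': [4, 2, 5, 331], 'c': [33, 47]}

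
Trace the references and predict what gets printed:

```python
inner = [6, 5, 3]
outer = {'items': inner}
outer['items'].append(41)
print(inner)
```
[6, 5, 3, 41]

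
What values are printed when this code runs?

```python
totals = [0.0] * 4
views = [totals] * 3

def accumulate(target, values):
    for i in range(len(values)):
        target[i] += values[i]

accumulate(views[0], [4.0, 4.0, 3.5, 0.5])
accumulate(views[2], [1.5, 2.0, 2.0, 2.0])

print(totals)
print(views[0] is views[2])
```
[5.5, 6.0, 5.5, 2.5]
True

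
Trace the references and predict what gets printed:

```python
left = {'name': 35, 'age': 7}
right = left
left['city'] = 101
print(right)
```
{'name': 35, 'age': 7, 'city': 101}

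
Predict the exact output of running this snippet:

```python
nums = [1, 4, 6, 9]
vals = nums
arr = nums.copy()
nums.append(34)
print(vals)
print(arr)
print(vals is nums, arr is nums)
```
[1, 4, 6, 9, 34]
[1, 4, 6, 9]
True False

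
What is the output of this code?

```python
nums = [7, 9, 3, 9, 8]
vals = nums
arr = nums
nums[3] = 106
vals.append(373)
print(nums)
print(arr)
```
[7, 9, 3, 106, 8, 373]
[7, 9, 3, 106, 8, 373]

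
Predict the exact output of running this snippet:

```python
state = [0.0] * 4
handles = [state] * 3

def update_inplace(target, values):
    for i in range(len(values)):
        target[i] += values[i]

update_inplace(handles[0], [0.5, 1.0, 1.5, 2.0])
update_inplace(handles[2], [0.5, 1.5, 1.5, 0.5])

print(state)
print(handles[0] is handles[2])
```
[1.0, 2.5, 3.0, 2.5]
True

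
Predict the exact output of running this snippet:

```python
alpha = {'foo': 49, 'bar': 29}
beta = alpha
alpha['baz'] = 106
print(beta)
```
{'foo': 49, 'bar': 29, 'baz': 106}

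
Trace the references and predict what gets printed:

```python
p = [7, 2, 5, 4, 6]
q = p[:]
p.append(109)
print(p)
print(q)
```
[7, 2, 5, 4, 6, 109]
[7, 2, 5, 4, 6]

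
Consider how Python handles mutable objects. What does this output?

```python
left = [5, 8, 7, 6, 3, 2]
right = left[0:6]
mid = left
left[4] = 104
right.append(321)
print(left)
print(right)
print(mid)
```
[5, 8, 7, 6, 104, 2]
[5, 8, 7, 6, 3, 2, 321]
[5, 8, 7, 6, 104, 2]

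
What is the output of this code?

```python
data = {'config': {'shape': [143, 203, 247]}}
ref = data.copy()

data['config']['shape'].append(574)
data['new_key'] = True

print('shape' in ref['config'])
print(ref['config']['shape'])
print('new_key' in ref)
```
True
[143, 203, 247, 574]
False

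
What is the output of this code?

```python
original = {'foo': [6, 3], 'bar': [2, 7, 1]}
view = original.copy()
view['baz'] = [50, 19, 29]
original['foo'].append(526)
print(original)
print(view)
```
{'foo': [6, 3, 526], 'bar': [2, 7, 1]}
{'foo': [6, 3, 526], 'bar': [2, 7, 1], 'baz': [50, 19, 29]}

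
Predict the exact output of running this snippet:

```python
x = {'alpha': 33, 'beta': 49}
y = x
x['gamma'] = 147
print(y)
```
{'alpha': 33, 'beta': 49, 'gamma': 147}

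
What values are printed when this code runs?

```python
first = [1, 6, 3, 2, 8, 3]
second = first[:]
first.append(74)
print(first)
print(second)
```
[1, 6, 3, 2, 8, 3, 74]
[1, 6, 3, 2, 8, 3]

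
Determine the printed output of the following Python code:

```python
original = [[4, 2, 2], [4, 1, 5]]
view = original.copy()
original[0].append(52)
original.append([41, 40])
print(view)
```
[[4, 2, 2, 52], [4, 1, 5]]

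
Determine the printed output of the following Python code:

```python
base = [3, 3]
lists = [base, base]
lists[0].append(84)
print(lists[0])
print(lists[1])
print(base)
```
[3, 3, 84]
[3, 3, 84]
[3, 3, 84]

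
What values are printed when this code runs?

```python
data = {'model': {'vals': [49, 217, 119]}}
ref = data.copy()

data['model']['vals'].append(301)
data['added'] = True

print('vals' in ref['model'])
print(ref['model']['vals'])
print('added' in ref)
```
True
[49, 217, 119, 301]
False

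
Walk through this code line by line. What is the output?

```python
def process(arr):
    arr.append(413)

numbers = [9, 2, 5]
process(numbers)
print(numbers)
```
[9, 2, 5, 413]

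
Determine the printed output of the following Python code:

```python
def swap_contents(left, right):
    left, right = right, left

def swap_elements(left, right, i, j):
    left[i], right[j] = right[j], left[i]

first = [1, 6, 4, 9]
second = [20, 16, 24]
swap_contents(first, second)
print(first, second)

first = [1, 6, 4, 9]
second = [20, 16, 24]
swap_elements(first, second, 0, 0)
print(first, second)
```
[1, 6, 4, 9] [20, 16, 24]
[20, 6, 4, 9] [1, 16, 24]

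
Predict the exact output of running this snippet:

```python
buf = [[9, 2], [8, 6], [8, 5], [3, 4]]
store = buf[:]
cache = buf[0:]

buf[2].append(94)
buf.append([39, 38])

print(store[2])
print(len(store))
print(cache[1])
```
[8, 5, 94]
4
[8, 6]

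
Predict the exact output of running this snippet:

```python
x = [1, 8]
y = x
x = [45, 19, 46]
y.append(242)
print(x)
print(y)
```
[45, 19, 46]
[1, 8, 242]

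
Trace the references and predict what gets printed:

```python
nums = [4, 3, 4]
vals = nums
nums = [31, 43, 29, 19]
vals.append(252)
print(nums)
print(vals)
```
[31, 43, 29, 19]
[4, 3, 4, 252]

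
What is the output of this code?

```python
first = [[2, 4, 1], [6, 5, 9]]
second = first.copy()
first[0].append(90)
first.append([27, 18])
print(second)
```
[[2, 4, 1, 90], [6, 5, 9]]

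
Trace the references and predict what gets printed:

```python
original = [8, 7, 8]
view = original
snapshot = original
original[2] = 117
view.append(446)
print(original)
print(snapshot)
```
[8, 7, 117, 446]
[8, 7, 117, 446]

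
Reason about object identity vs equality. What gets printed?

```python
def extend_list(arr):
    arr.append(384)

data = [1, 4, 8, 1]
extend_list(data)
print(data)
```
[1, 4, 8, 1, 384]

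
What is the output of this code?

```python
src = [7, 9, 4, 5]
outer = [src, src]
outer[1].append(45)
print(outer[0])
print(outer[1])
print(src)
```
[7, 9, 4, 5, 45]
[7, 9, 4, 5, 45]
[7, 9, 4, 5, 45]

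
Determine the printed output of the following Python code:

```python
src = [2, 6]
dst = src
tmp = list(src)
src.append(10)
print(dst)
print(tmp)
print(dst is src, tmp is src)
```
[2, 6, 10]
[2, 6]
True False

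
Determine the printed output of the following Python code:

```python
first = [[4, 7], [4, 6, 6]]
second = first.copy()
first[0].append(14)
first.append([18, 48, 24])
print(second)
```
[[4, 7, 14], [4, 6, 6]]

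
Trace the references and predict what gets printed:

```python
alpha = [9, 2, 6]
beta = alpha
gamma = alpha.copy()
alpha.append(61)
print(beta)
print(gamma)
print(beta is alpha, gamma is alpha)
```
[9, 2, 6, 61]
[9, 2, 6]
True False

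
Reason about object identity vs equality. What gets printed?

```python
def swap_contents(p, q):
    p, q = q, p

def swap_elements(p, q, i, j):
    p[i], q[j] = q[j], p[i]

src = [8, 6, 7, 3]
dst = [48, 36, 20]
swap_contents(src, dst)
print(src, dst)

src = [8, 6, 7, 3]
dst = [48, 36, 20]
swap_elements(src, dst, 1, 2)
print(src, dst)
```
[8, 6, 7, 3] [48, 36, 20]
[8, 20, 7, 3] [48, 36, 6]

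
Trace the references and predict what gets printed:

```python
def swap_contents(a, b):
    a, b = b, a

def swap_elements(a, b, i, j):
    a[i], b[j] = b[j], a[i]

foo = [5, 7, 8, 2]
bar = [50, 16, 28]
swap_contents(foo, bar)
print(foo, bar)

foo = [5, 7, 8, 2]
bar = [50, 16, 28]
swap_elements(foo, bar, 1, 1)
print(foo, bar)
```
[5, 7, 8, 2] [50, 16, 28]
[5, 16, 8, 2] [50, 7, 28]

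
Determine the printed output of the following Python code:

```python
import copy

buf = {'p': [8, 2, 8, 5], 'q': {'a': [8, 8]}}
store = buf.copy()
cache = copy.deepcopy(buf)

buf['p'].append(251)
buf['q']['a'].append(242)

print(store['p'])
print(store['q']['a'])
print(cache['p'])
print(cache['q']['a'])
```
[8, 2, 8, 5, 251]
[8, 8, 242]
[8, 2, 8, 5]
[8, 8]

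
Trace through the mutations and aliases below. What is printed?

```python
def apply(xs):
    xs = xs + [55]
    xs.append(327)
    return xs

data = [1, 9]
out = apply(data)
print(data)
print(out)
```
[1, 9]
[1, 9, 55, 327]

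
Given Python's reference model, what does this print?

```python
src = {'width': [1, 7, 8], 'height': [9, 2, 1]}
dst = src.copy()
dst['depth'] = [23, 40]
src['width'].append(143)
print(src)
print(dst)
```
{'width': [1, 7, 8, 143], 'height': [9, 2, 1]}
{'width': [1, 7, 8, 143], 'height': [9, 2, 1], 'depth': [23, 40]}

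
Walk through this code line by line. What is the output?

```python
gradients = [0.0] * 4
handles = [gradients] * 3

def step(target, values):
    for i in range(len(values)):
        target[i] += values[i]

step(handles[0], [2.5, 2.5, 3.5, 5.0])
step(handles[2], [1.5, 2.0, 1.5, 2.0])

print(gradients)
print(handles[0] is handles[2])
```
[4.0, 4.5, 5.0, 7.0]
True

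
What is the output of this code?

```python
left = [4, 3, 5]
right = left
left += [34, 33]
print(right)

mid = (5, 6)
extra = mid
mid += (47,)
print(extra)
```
[4, 3, 5, 34, 33]
(5, 6)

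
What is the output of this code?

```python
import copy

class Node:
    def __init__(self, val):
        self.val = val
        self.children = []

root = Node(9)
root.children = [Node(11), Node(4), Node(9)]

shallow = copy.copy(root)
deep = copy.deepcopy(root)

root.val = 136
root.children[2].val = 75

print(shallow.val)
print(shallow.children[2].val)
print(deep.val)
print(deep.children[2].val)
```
9
75
9
9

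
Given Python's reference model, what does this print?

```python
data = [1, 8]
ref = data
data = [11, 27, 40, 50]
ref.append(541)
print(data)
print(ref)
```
[11, 27, 40, 50]
[1, 8, 541]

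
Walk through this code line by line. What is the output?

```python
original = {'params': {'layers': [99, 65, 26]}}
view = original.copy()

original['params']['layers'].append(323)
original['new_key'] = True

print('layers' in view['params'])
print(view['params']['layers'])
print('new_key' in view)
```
True
[99, 65, 26, 323]
False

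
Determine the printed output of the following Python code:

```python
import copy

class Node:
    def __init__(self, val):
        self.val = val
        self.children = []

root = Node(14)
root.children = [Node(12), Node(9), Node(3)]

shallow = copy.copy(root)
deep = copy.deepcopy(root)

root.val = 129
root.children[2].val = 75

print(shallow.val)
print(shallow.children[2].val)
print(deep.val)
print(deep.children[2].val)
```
14
75
14
3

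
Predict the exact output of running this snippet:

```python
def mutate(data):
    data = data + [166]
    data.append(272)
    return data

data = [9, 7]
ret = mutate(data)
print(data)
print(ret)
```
[9, 7]
[9, 7, 166, 272]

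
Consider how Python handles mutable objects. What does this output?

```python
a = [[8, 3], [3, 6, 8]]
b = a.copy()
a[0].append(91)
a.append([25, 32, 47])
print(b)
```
[[8, 3, 91], [3, 6, 8]]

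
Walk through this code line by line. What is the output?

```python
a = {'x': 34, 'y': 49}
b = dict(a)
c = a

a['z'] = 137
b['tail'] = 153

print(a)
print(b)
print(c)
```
{'x': 34, 'y': 49, 'z': 137}
{'x': 34, 'y': 49, 'tail': 153}
{'x': 34, 'y': 49, 'z': 137}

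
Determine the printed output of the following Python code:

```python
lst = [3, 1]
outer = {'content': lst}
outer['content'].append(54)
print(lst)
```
[3, 1, 54]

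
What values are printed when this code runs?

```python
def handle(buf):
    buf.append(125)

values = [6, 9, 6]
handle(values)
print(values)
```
[6, 9, 6, 125]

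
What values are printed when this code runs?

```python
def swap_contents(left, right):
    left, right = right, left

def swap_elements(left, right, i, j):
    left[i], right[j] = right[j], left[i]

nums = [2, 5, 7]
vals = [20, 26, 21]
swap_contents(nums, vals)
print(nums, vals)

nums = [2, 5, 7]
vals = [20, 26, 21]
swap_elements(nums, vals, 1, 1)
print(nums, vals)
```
[2, 5, 7] [20, 26, 21]
[2, 26, 7] [20, 5, 21]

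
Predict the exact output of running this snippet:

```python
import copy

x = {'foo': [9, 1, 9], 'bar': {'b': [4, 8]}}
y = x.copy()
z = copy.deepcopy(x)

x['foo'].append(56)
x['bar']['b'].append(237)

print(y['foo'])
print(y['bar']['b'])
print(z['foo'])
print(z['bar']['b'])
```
[9, 1, 9, 56]
[4, 8, 237]
[9, 1, 9]
[4, 8]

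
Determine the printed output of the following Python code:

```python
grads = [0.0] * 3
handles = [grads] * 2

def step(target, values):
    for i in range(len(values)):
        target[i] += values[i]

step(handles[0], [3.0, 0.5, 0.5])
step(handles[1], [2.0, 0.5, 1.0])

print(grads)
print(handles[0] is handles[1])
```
[5.0, 1.0, 1.5]
True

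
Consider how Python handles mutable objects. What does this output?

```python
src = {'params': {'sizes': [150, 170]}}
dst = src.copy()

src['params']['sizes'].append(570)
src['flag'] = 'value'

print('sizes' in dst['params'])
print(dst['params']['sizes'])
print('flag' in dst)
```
True
[150, 170, 570]
False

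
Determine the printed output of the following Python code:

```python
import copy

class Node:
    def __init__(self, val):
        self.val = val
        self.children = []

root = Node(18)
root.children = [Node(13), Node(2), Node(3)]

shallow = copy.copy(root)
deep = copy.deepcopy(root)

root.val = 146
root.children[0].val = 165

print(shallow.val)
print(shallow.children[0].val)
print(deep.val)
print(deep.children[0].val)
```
18
165
18
13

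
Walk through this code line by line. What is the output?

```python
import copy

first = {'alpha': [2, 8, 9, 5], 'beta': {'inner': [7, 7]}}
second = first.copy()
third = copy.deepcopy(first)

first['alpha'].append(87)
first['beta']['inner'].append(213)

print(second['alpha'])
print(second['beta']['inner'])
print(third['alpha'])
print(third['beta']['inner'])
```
[2, 8, 9, 5, 87]
[7, 7, 213]
[2, 8, 9, 5]
[7, 7]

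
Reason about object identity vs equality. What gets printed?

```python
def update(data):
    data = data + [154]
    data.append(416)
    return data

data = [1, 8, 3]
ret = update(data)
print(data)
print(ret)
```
[1, 8, 3]
[1, 8, 3, 154, 416]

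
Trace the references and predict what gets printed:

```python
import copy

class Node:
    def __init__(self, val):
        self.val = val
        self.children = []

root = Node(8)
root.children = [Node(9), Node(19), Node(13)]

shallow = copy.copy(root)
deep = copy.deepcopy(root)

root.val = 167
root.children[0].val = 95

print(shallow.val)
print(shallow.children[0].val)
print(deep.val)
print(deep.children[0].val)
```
8
95
8
9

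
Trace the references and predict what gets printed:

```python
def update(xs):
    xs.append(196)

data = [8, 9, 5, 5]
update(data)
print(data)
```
[8, 9, 5, 5, 196]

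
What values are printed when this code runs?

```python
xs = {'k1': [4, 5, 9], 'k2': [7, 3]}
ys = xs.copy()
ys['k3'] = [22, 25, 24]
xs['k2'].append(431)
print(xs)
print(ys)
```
{'k1': [4, 5, 9], 'k2': [7, 3, 431]}
{'k1': [4, 5, 9], 'k2': [7, 3, 431], 'k3': [22, 25, 24]}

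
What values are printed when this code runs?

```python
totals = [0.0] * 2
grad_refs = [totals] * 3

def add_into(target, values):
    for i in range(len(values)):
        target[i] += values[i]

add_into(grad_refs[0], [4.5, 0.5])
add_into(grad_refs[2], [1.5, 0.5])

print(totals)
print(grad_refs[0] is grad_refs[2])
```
[6.0, 1.0]
True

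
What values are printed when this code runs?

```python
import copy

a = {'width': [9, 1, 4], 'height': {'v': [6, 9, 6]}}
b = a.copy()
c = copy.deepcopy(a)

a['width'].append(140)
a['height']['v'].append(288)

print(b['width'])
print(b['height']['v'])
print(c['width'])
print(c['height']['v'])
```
[9, 1, 4, 140]
[6, 9, 6, 288]
[9, 1, 4]
[6, 9, 6]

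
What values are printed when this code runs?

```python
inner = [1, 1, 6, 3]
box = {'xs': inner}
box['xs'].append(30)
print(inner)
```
[1, 1, 6, 3, 30]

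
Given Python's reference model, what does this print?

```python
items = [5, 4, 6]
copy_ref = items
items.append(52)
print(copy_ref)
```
[5, 4, 6, 52]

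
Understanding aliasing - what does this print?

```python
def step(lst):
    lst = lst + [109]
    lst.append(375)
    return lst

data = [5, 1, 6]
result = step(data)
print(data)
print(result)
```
[5, 1, 6]
[5, 1, 6, 109, 375]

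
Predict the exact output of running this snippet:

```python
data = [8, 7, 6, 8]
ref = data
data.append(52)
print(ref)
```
[8, 7, 6, 8, 52]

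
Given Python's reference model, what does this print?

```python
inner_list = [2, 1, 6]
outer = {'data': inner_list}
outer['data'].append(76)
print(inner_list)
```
[2, 1, 6, 76]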